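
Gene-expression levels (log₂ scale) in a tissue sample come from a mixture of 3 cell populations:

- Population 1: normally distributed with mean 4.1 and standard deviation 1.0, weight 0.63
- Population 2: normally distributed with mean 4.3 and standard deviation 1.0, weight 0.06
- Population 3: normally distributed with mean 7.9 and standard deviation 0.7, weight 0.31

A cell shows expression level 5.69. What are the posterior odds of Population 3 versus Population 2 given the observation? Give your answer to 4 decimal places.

0.1328

Since P(k|x) ∝ π_k f_k(x), the posterior odds are π_i f_i(x) / (π_j f_j(x)).
Component likelihoods at x = 5.69:
  p_1 = 0.112704
  p_2 = 0.151831
  p_3 = 0.00390289
0.00120989 / 0.00910985 ≈ 0.1328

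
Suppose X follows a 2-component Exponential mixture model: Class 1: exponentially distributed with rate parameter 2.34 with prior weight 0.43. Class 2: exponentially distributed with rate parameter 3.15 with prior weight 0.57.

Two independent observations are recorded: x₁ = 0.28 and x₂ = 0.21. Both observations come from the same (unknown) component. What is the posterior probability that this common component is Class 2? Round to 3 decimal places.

Apply Bayes' rule: the posterior for each component is proportional to its prior times its likelihood at x.
Since both observations come from the same component, the likelihood for component k is f_k(x₁)·f_k(x₂).
  f_1 = [1.21525] × [1.43154] = 1.73968
  f_2 = [1.30396] × [1.62564] = 2.11976
Unnormalised posteriors:
  π_1·f_1 = 0.43 × 1.73968 = 0.748063
  π_2·f_2 = 0.57 × 2.11976 = 1.20827
Normaliser: 0.748063 + 1.20827 = 1.95633
Responsibility of Class 2: 1.20827 / 1.95633 ≈ 0.618

0.618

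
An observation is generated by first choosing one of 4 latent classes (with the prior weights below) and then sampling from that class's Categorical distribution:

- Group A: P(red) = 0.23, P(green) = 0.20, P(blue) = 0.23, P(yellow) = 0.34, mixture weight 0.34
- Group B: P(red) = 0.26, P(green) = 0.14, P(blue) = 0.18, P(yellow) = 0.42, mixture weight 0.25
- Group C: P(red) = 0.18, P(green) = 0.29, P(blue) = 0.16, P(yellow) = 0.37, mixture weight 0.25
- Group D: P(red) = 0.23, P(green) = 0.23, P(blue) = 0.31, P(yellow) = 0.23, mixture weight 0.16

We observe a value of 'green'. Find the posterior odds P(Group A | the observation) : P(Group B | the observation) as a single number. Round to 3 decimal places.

Since P(k|x) ∝ π_k f_k(x), the posterior odds are π_i f_i(x) / (π_j f_j(x)).
Component likelihoods at x = 'green':
  L_A = P(green | comp) = 0.20
  L_B = P(green | comp) = 0.14
  L_C = P(green | comp) = 0.29
  L_D = P(green | comp) = 0.23
0.068 / 0.035 ≈ 1.943

1.943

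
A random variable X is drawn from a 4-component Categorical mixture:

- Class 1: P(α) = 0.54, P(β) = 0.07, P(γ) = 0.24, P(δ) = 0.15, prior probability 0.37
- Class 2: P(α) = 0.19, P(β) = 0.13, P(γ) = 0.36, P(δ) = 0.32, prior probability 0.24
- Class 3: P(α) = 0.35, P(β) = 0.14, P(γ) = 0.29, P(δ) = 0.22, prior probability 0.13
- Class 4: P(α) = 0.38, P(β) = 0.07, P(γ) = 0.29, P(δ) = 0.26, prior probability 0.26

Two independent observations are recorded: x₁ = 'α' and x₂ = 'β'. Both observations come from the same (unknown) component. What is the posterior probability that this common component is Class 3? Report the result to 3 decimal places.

Apply Bayes' rule: the posterior for each component is proportional to its prior times its likelihood at x.
Since both observations come from the same component, the likelihood for component k is f_k(x₁)·f_k(x₂).
  f_1 = [0.54] × [0.07] = 0.0378
  f_2 = [0.19] × [0.13] = 0.0247
  f_3 = [0.35] × [0.14] = 0.049
  f_4 = [0.38] × [0.07] = 0.0266
Multiply by the mixture weights:
  π_1·f_1 = 0.37 × 0.0378 = 0.013986
  π_2·f_2 = 0.24 × 0.0247 = 0.005928
  π_3·f_3 = 0.13 × 0.049 = 0.00637
  π_4·f_4 = 0.26 × 0.0266 = 0.006916
Evidence: 0.013986 + 0.005928 + 0.00637 + 0.006916 = 0.0332
P(Class 3 | data) ≈ 0.192

0.192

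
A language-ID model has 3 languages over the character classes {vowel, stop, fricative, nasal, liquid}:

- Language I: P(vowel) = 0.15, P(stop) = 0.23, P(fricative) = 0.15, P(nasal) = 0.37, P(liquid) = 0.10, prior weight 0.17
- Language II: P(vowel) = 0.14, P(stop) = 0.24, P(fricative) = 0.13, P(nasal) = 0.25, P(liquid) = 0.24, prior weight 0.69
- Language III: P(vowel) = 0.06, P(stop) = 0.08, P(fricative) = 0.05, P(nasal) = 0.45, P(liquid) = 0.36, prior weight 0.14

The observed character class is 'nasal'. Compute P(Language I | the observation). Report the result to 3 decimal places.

The responsibility of component k is w_k f_k(x) divided by Σ_j w_j f_j(x).
Component likelihoods at x = 'nasal':
  f_I = P(nasal | comp) = 0.37
  f_II = P(nasal | comp) = 0.25
  f_III = P(nasal | comp) = 0.45
Weight by the priors:
  w_I·f_I = 0.17 × 0.37 = 0.0629
  w_II·f_II = 0.69 × 0.25 = 0.1725
  w_III·f_III = 0.14 × 0.45 = 0.063
Sum: 0.0629 + 0.1725 + 0.063 = 0.2984
Responsibility of Language I: 0.0629 / 0.2984 ≈ 0.211

0.211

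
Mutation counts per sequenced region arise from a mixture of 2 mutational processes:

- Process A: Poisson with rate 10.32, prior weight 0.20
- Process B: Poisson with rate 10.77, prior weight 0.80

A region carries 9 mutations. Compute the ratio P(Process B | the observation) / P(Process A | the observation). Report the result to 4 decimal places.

3.7450

Posterior odds = (w_i f_i(x)) / (w_j f_j(x)); the normalising sum cancels.
Poisson probabilities:
  p_A = 0.120624
  p_B = 0.112935
0.0903476 / 0.0241249 ≈ 3.7450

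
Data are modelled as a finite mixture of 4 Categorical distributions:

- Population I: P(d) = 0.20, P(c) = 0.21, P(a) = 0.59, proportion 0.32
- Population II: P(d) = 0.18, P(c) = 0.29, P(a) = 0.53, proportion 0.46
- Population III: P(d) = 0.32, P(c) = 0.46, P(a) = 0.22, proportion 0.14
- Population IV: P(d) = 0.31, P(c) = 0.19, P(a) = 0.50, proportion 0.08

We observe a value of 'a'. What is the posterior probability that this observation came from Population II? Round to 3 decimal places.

P(component k | x) = P(Z=k)·f_k(x) / marginal(x), where marginal(x) = Σ_j P(Z=j)·f_j(x).
Evaluate each component's likelihood at the observed value:
  f_I = 0.59
  f_II = 0.53
  f_III = 0.22
  f_IV = 0.5
Weight by the priors:
  P(Z=I)·f_I = 0.32 × 0.59 = 0.1888
  P(Z=II)·f_II = 0.46 × 0.53 = 0.2438
  P(Z=III)·f_III = 0.14 × 0.22 = 0.0308
  P(Z=IV)·f_IV = 0.08 × 0.5 = 0.04
Denominator: 0.1888 + 0.2438 + 0.0308 + 0.04 = 0.5034
Responsibility of Population II: 0.2438 / 0.5034 ≈ 0.484

0.484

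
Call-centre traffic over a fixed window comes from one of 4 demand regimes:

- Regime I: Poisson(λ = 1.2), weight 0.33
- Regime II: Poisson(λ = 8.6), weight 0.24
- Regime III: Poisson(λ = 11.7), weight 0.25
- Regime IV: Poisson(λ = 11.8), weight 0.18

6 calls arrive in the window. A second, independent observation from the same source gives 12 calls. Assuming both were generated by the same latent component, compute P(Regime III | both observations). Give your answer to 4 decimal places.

By Bayes' theorem, P(k | x) = w_k f_k(x) / Σ_j w_j f_j(x).
Since both observations come from the same component, the likelihood for component k is f_k(x₁)·f_k(x₂).
  p_I = [0.00124911] × [5.60641e-09] = 7.00303e-12
  p_II = [0.103449] × [0.0629089] = 0.00650785
  p_III = [0.0295486] × [0.113933] = 0.00336655
  p_IV = [0.0281374] × [0.114175] = 0.0032126
Unnormalised posteriors:
  w_I·p_I = 0.33 × 7.00303e-12 = 2.311e-12
  w_II·p_II = 0.24 × 0.00650785 = 0.00156188
  w_III·p_III = 0.25 × 0.00336655 = 0.000841638
  w_IV·p_IV = 0.18 × 0.0032126 = 0.000578268
Evidence: 2.311e-12 + 0.00156188 + 0.000841638 + 0.000578268 = 0.00298179
P(Regime III | data) = 0.000841638 / 0.00298179 ≈ 0.2823

0.2823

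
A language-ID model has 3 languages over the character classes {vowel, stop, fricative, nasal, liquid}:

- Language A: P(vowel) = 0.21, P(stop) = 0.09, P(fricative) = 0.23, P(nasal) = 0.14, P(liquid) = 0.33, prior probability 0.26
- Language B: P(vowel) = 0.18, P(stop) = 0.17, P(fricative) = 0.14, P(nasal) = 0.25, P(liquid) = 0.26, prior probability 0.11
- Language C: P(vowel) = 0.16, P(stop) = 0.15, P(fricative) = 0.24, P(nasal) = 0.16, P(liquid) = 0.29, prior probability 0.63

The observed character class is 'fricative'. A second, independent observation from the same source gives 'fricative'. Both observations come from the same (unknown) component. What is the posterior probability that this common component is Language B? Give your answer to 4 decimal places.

Posterior ∝ prior × likelihood, so P(k | x) ∝ w_k f_k(x); normalise over all components.
Since both observations come from the same component, the likelihood for component k is f_k(x₁)·f_k(x₂).
  f_A = [0.23] × [0.23] = 0.0529
  f_B = [0.14] × [0.14] = 0.0196
  f_C = [0.24] × [0.24] = 0.0576
Unnormalised posteriors:
  w_A·f_A = 0.26 × 0.0529 = 0.013754
  w_B·f_B = 0.11 × 0.0196 = 0.002156
  w_C·f_C = 0.63 × 0.0576 = 0.036288
Marginal: 0.013754 + 0.002156 + 0.036288 = 0.052198
P(Language B | x₁,x₂) = 0.002156 / 0.052198 ≈ 0.0413

0.0413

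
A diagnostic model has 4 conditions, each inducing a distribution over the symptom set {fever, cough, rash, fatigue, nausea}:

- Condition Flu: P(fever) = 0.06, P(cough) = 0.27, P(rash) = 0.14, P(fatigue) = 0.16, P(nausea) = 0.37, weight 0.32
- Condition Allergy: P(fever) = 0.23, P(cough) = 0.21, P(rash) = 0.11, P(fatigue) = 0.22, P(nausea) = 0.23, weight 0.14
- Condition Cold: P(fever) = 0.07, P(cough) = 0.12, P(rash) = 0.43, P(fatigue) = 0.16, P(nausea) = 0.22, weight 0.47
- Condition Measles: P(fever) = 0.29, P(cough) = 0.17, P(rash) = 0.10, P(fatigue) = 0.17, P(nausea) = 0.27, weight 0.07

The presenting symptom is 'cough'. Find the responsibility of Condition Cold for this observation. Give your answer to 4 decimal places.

By Bayes' theorem, P(k | x) = π_k f_k(x) / Σ_j π_j f_j(x).
Evaluate each component's likelihood at the observed value:
  f_Flu = 0.27
  f_Allergy = 0.21
  f_Cold = 0.12
  f_Measles = 0.17
Weight by the priors:
  π_Flu·f_Flu = 0.32 × 0.27 = 0.0864
  π_Allergy·f_Allergy = 0.14 × 0.21 = 0.0294
  π_Cold·f_Cold = 0.47 × 0.12 = 0.0564
  π_Measles·f_Measles = 0.07 × 0.17 = 0.0119
Denominator: 0.0864 + 0.0294 + 0.0564 + 0.0119 = 0.1841
Responsibility of Condition Cold: 0.0564 / 0.1841 ≈ 0.3064

0.3064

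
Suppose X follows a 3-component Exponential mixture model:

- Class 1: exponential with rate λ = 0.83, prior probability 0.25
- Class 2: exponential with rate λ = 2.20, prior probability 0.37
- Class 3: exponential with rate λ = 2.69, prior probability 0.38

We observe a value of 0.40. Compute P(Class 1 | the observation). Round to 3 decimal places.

The responsibility of component k is P(Z=k) f_k(x) divided by Σ_j P(Z=j) f_j(x).
Evaluate each component's likelihood at the observed value:
  f_1 = 0.595514
  f_2 = 0.912522
  f_3 = 0.917173
Prior × likelihood for each component:
  P(Z=1)·f_1 = 0.25 × 0.595514 = 0.148879
  P(Z=2)·f_2 = 0.37 × 0.912522 = 0.337633
  P(Z=3)·f_3 = 0.38 × 0.917173 = 0.348526
Denominator: 0.148879 + 0.337633 + 0.348526 = 0.835038
P(Class 1 | the observation) ≈ 0.178

0.178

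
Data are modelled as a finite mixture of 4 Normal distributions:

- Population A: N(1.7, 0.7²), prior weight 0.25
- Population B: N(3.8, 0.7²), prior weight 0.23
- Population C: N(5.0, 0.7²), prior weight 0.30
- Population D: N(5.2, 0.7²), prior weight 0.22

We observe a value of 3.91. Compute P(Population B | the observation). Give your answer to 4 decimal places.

Apply Bayes' rule: the posterior for each component is proportional to its prior times its likelihood at x.
Normal densities:
  L_A = 0.00390289
  L_B = 0.562924
  L_C = 0.169549
  L_D = 0.104317
Prior × likelihood for each component:
  π_A·L_A = 0.25 × 0.00390289 = 0.000975721
  π_B·L_B = 0.23 × 0.562924 = 0.129473
  π_C·L_C = 0.30 × 0.169549 = 0.0508648
  π_D·L_D = 0.22 × 0.104317 = 0.0229497
Denominator: 0.000975721 + 0.129473 + 0.0508648 + 0.0229497 = 0.204263
So the posterior for Population B is 0.129473 / 0.204263 ≈ 0.6339.

0.6339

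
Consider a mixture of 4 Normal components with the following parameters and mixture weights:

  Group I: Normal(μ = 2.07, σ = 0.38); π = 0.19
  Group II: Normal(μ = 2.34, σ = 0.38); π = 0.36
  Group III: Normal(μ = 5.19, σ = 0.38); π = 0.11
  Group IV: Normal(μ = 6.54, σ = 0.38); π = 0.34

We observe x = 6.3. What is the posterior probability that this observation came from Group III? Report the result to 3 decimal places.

Posterior ∝ prior × likelihood, so P(k | x) ∝ P(Z=k) f_k(x); normalise over all components.
Evaluate each component's likelihood at the observed value:
  f_I = 1.30007e-27
  f_II = 2.74977e-24
  f_III = 0.0147335
  f_IV = 0.860019
Prior × likelihood for each component:
  P(Z=I)·f_I = 0.19 × 1.30007e-27 = 2.47013e-28
  P(Z=II)·f_II = 0.36 × 2.74977e-24 = 9.89919e-25
  P(Z=III)·f_III = 0.11 × 0.0147335 = 0.00162069
  P(Z=IV)·f_IV = 0.34 × 0.860019 = 0.292407
Evidence: 2.47013e-28 + 9.89919e-25 + 0.00162069 + 0.292407 = 0.294027
P(Group III | the observation) ≈ 0.006

0.006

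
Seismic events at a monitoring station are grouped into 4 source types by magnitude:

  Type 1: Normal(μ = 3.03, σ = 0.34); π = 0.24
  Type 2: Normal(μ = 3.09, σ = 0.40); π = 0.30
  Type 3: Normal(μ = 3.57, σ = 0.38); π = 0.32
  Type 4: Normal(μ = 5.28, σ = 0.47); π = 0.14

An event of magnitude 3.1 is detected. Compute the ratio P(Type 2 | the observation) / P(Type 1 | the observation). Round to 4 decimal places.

1.0849

The posterior odds equal the prior odds times the likelihood ratio: (π_i/π_j)·(f_i(x)/f_j(x)).
Evaluate each component's likelihood at the observed value:
  f_1 = (1/(0.34·√(2π)))·exp(−(3.1−3.03)²/(2·0.34²)) = 1.173360·exp(-0.02119) = 1.14875
  f_2 = (1/(0.40·√(2π)))·exp(−(3.1−3.09)²/(2·0.40²)) = 0.997356·exp(-0.00031) = 0.997044
  f_3 = (1/(0.38·√(2π)))·exp(−(3.1−3.57)²/(2·0.38²)) = 1.049848·exp(-0.76489) = 0.488584
  f_4 = (1/(0.47·√(2π)))·exp(−(3.1−5.28)²/(2·0.47²)) = 0.848813·exp(-10.75690) = 1.80779e-05
Posterior odds = (π_2·f_2) / (π_1·f_1) = (0.30·0.997044) / (0.24·1.14875) = 0.299113 / 0.275701 ≈ 1.0849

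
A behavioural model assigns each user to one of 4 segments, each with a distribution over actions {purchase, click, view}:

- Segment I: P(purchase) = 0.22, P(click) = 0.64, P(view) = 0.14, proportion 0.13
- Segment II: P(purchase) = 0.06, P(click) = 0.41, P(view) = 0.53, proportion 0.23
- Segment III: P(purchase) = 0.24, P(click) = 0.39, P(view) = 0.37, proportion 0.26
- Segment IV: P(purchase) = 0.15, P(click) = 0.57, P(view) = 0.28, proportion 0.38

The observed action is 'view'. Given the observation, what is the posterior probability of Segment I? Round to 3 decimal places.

P(component k | x) = w_k·f_k(x) / marginal(x), where marginal(x) = Σ_j w_j·f_j(x).
Categorical probabilities:
  L_I = 0.14
  L_II = 0.53
  L_III = 0.37
  L_IV = 0.28
Prior × likelihood for each component:
  w_I·L_I = 0.13 × 0.14 = 0.0182
  w_II·L_II = 0.23 × 0.53 = 0.1219
  w_III·L_III = 0.26 × 0.37 = 0.0962
  w_IV·L_IV = 0.38 × 0.28 = 0.1064
Denominator: 0.0182 + 0.1219 + 0.0962 + 0.1064 = 0.3427
So the posterior for Segment I is 0.0182 / 0.3427 ≈ 0.053.

0.053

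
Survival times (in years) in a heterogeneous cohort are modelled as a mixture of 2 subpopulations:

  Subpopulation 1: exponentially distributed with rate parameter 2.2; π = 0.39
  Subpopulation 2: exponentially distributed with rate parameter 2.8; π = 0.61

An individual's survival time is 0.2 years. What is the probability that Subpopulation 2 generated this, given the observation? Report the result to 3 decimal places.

P(component k | x) = π_k·f_k(x) / marginal(x), where marginal(x) = Σ_j π_j·f_j(x).
Exponential densities:
  p_1 = 2.2·e^(−2.2·0.2) = 2.2·e^(−0.4400) = 1.41688
  p_2 = 2.8·e^(−2.8·0.2) = 2.8·e^(−0.5600) = 1.59939
Multiply by the mixture weights:
  π_1·p_1 = 0.39 × 1.41688 = 0.552583
  π_2·p_2 = 0.61 × 1.59939 = 0.975625
Denominator: 0.552583 + 0.975625 = 1.52821
P(Subpopulation 2 | x) = 0.975625 / 1.52821 ≈ 0.638

0.638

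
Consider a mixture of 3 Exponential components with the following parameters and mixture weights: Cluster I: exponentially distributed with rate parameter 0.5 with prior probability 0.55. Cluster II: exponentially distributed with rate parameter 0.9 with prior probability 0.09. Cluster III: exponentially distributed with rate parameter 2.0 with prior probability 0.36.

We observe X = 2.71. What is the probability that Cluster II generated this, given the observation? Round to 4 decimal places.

0.0870

Posterior ∝ prior × likelihood, so P(k | x) ∝ π_k f_k(x); normalise over all components.
Evaluate each component's likelihood at the observed value:
  f_I = 0.5·e^(−0.5·2.71) = 0.5·e^(−1.3550) = 0.128974
  f_II = 0.9·e^(−0.9·2.71) = 0.9·e^(−2.4390) = 0.0785233
  f_III = 2.0·e^(−2.0·2.71) = 2.0·e^(−5.4200) = 0.00885429
Multiply by the mixture weights:
  π_I·f_I = 0.55 × 0.128974 = 0.0709355
  π_II·f_II = 0.09 × 0.0785233 = 0.00706709
  π_III·f_III = 0.36 × 0.00885429 = 0.00318755
Sum: 0.0709355 + 0.00706709 + 0.00318755 = 0.0811901
So the posterior for Cluster II is 0.00706709 / 0.0811901 ≈ 0.0870.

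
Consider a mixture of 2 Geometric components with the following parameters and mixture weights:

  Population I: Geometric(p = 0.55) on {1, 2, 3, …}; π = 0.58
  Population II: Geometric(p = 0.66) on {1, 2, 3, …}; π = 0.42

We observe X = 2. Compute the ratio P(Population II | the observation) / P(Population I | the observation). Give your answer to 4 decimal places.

0.6566

The posterior odds equal the prior odds times the likelihood ratio: (π_i/π_j)·(f_i(x)/f_j(x)).
Component likelihoods at x = 2:
  p_I = 0.55·(1−0.55)^1 = 0.55·0.45 = 0.2475
  p_II = 0.66·(1−0.66)^1 = 0.66·0.34 = 0.2244
Odds = (0.42/0.58) × (0.2244/0.2475) = 0.724138 × 0.906667 ≈ 0.6566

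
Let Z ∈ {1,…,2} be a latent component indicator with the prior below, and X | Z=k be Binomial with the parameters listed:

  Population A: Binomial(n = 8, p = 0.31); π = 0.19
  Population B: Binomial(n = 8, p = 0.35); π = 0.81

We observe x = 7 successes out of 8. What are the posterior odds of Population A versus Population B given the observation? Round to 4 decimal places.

Since P(k|x) ∝ P(Z=k) f_k(x), the posterior odds are P(Z=i) f_i(x) / (P(Z=j) f_j(x)).
Component likelihoods at x = 7 successes out of 8:
  p_A = 0.0015187
  p_B = 0.00334564
Odds = (0.19/0.81) × (0.0015187/0.00334564) = 0.234568 × 0.453933 ≈ 0.1065

0.1065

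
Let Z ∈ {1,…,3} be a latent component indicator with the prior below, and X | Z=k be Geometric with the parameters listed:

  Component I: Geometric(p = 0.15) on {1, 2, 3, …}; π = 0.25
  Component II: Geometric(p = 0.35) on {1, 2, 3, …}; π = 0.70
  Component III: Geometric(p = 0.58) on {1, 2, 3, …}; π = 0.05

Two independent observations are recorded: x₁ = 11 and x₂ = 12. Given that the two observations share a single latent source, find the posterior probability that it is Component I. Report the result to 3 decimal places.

The responsibility of component k is P(Z=k) f_k(x) divided by Σ_j P(Z=j) f_j(x).
Since both observations come from the same component, the likelihood for component k is f_k(x₁)·f_k(x₂).
  p_I = [0.15·(1−0.15)^10 = 0.15·0.196874 = 0.0295312] × [0.0251015] = 0.000741276
  p_II = [0.35·(1−0.35)^10 = 0.35·0.0134627 = 0.00471196] × [0.00306277] = 1.44317e-05
  p_III = [0.58·(1−0.58)^10 = 0.58·0.000170802 = 9.90651e-05] × [4.16074e-05] = 4.12184e-09
Multiply by the mixture weights:
  P(Z=I)·p_I = 0.25 × 0.000741276 = 0.000185319
  P(Z=II)·p_II = 0.70 × 1.44317e-05 = 1.01022e-05
  P(Z=III)·p_III = 0.05 × 4.12184e-09 = 2.06092e-10
Sum: 0.000185319 + 1.01022e-05 + 2.06092e-10 = 0.000195421
So the posterior for Component I is 0.000185319 / 0.000195421 ≈ 0.948.

0.948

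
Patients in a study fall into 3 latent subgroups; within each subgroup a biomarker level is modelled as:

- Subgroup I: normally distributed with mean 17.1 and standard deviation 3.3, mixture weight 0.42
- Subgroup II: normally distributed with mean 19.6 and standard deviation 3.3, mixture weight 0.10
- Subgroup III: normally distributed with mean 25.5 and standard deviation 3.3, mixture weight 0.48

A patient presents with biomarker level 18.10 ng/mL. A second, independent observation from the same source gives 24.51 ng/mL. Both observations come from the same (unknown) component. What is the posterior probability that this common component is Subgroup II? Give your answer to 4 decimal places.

By Bayes' theorem, P(k | x) = π_k f_k(x) / Σ_j π_j f_j(x).
Since both observations come from the same component, the likelihood for component k is f_k(x₁)·f_k(x₂).
  p_I = [(1/(3.3·√(2π)))·exp(−(18.10−17.1)²/(2·3.3²)) = 0.120892·exp(-0.04591) = 0.115467] × [0.00971685] = 0.00112197
  p_II = [(1/(3.3·√(2π)))·exp(−(18.10−19.6)²/(2·3.3²)) = 0.120892·exp(-0.10331) = 0.109026] × [0.0399649] = 0.00435723
  p_III = [(1/(3.3·√(2π)))·exp(−(18.10−25.5)²/(2·3.3²)) = 0.120892·exp(-2.51423) = 0.00978315] × [0.115572] = 0.00113066
Multiply by the mixture weights:
  π_I·p_I = 0.42 × 0.00112197 = 0.000471228
  π_II·p_II = 0.10 × 0.00435723 = 0.000435723
  π_III·p_III = 0.48 × 0.00113066 = 0.000542716
Normaliser: 0.000471228 + 0.000435723 + 0.000542716 = 0.00144967
Responsibility of Subgroup II: 0.000435723 / 0.00144967 ≈ 0.3006

0.3006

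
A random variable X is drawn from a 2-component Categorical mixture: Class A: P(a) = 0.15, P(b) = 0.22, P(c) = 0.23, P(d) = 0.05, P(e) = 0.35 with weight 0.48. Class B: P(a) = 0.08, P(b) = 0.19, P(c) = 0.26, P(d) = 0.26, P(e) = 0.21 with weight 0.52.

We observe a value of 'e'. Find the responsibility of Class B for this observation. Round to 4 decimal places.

P(component k | x) = π_k·f_k(x) / marginal(x), where marginal(x) = Σ_j π_j·f_j(x).
Evaluate each component's likelihood at the observed value:
  f_A = 0.35
  f_B = 0.21
Prior × likelihood for each component:
  π_A·f_A = 0.48 × 0.35 = 0.168
  π_B·f_B = 0.52 × 0.21 = 0.1092
Evidence: 0.168 + 0.1092 = 0.2772
Responsibility of Class B: 0.1092 / 0.2772 ≈ 0.3939

0.3939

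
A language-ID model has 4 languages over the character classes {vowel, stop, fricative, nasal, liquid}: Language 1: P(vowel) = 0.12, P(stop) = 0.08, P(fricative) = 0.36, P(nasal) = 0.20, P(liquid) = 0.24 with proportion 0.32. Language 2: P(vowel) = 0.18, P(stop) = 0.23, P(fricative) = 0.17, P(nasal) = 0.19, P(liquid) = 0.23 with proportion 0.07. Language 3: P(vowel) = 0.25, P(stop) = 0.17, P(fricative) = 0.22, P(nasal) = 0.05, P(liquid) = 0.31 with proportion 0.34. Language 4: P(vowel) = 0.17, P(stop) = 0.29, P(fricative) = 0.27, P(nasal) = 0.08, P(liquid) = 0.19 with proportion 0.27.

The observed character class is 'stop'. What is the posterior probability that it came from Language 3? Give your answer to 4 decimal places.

0.3251

The responsibility of component k is w_k f_k(x) divided by Σ_j w_j f_j(x).
Categorical probabilities:
  p_1 = 0.08
  p_2 = 0.23
  p_3 = 0.17
  p_4 = 0.29
Unnormalised posteriors:
  w_1·p_1 = 0.32 × 0.08 = 0.0256
  w_2·p_2 = 0.07 × 0.23 = 0.0161
  w_3·p_3 = 0.34 × 0.17 = 0.0578
  w_4·p_4 = 0.27 × 0.29 = 0.0783
Denominator: 0.0256 + 0.0161 + 0.0578 + 0.0783 = 0.1778
Responsibility of Language 3: 0.0578 / 0.1778 ≈ 0.3251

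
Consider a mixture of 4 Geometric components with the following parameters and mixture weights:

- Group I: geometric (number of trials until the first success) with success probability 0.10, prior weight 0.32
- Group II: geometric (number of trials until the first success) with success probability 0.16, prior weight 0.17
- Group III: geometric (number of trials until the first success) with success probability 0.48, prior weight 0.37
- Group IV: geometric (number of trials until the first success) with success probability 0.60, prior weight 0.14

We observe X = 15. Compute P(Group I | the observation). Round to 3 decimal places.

Apply Bayes' rule: the posterior for each component is proportional to its prior times its likelihood at x.
Evaluate each component's likelihood at the observed value:
  p_I = 0.10·(1−0.10)^14 = 0.10·0.228768 = 0.0228768
  p_II = 0.16·(1−0.16)^14 = 0.16·0.0870783 = 0.0139325
  p_III = 0.48·(1−0.48)^14 = 0.48·0.000105693 = 5.07327e-05
  p_IV = 0.60·(1−0.60)^14 = 0.60·2.68435e-06 = 1.61061e-06
Unnormalised posteriors:
  π_I·p_I = 0.32 × 0.0228768 = 0.00732057
  π_II·p_II = 0.17 × 0.0139325 = 0.00236853
  π_III·p_III = 0.37 × 5.07327e-05 = 1.87711e-05
  π_IV·p_IV = 0.14 × 1.61061e-06 = 2.25486e-07
Normaliser: 0.00732057 + 0.00236853 + 1.87711e-05 + 2.25486e-07 = 0.0097081
P(Group I | data) = 0.00732057 / 0.0097081 ≈ 0.754

0.754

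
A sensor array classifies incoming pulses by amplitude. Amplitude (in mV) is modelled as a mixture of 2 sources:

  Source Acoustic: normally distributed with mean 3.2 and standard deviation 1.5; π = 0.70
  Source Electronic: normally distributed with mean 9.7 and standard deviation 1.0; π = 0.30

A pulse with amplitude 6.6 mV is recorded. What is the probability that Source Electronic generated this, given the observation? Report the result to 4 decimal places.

Posterior ∝ prior × likelihood, so P(k | x) ∝ P(Z=k) f_k(x); normalise over all components.
Evaluate each component's likelihood at the observed value:
  p_Acoustic = (1/(1.5·√(2π)))·exp(−(6.6−3.2)²/(2·1.5²)) = 0.265962·exp(-2.56889) = 0.0203781
  p_Electronic = (1/(1.0·√(2π)))·exp(−(6.6−9.7)²/(2·1.0²)) = 0.398942·exp(-4.80500) = 0.00326682
Weight by the priors:
  P(Z=Acoustic)·p_Acoustic = 0.70 × 0.0203781 = 0.0142647
  P(Z=Electronic)·p_Electronic = 0.30 × 0.00326682 = 0.000980046
Evidence: 0.0142647 + 0.000980046 = 0.0152447
Responsibility of Source Electronic: 0.000980046 / 0.0152447 ≈ 0.0643

0.0643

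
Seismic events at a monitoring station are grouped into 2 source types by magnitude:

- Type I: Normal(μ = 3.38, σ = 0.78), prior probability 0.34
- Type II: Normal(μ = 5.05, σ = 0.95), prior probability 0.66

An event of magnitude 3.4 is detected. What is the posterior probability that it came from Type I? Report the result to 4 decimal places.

0.7392

P(component k | x) = P(Z=k)·f_k(x) / marginal(x), where marginal(x) = Σ_j P(Z=j)·f_j(x).
Normal densities:
  L_I = (1/(0.78·√(2π)))·exp(−(3.4−3.38)²/(2·0.78²)) = 0.511464·exp(-0.00033) = 0.511296
  L_II = (1/(0.95·√(2π)))·exp(−(3.4−5.05)²/(2·0.95²)) = 0.419939·exp(-1.50831) = 0.0929257
Multiply by the mixture weights:
  P(Z=I)·L_I = 0.34 × 0.511296 = 0.173841
  P(Z=II)·L_II = 0.66 × 0.0929257 = 0.0613309
Evidence: 0.173841 + 0.0613309 = 0.235172
Responsibility of Type I: 0.173841 / 0.235172 ≈ 0.7392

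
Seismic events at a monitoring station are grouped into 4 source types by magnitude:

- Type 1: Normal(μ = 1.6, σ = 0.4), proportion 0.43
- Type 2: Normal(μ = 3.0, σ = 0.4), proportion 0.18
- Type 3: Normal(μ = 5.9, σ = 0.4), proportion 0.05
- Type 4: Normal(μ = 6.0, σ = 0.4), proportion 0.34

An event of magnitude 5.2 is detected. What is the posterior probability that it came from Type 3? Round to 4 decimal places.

By Bayes' theorem, P(k | x) = w_k f_k(x) / Σ_j w_j f_j(x).
Evaluate each component's likelihood at the observed value:
  f_1 = (1/(0.4·√(2π)))·exp(−(5.2−1.6)²/(2·0.4²)) = 0.997356·exp(-40.50000) = 2.56994e-18
  f_2 = (1/(0.4·√(2π)))·exp(−(5.2−3.0)²/(2·0.4²)) = 0.997356·exp(-15.12500) = 2.69244e-07
  f_3 = (1/(0.4·√(2π)))·exp(−(5.2−5.9)²/(2·0.4²)) = 0.997356·exp(-1.53125) = 0.215693
  f_4 = (1/(0.4·√(2π)))·exp(−(5.2−6.0)²/(2·0.4²)) = 0.997356·exp(-2.00000) = 0.134977
Prior × likelihood for each component:
  w_1·f_1 = 0.43 × 2.56994e-18 = 1.10508e-18
  w_2·f_2 = 0.18 × 2.69244e-07 = 4.84639e-08
  w_3·f_3 = 0.05 × 0.215693 = 0.0107847
  w_4·f_4 = 0.34 × 0.134977 = 0.0458923
Marginal: 1.10508e-18 + 4.84639e-08 + 0.0107847 + 0.0458923 = 0.056677
P(Type 3 | 5.2) = 0.0107847 / 0.056677 ≈ 0.1903

0.1903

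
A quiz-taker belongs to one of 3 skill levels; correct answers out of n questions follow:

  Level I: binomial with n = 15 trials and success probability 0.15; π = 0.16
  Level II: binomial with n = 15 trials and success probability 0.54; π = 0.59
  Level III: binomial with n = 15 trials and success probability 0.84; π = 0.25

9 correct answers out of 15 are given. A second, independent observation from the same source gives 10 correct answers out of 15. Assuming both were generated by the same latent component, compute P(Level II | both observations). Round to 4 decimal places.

0.9834

By Bayes' theorem, P(k | x) = P(Z=k) f_k(x) / Σ_j P(Z=j) f_j(x).
Since both observations come from the same component, the likelihood for component k is f_k(x₁)·f_k(x₂).
  L_I = [7.2567e-05] × [7.68356e-06] = 5.57573e-10
  L_II = [0.185138] × [0.130401] = 0.0241422
  L_III = [0.0174839] × [0.0550742] = 0.00096291
Unnormalised posteriors:
  P(Z=I)·L_I = 0.16 × 5.57573e-10 = 8.92116e-11
  P(Z=II)·L_II = 0.59 × 0.0241422 = 0.0142439
  P(Z=III)·L_III = 0.25 × 0.00096291 = 0.000240727
Marginal: 8.92116e-11 + 0.0142439 + 0.000240727 = 0.0144846
P(Level II | x₁,x₂) ≈ 0.9834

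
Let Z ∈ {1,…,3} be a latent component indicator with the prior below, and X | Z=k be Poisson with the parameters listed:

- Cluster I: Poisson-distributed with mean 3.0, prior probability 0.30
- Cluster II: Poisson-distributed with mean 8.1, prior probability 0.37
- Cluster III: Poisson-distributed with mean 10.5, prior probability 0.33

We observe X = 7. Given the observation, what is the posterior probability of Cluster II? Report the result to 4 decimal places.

0.6155

By Bayes' theorem, P(k | x) = P(Z=k) f_k(x) / Σ_j P(Z=j) f_j(x).
Evaluate each component's likelihood at the observed value:
  f_I = 0.021604
  f_II = 0.137778
  f_III = 0.0768781
Multiply by the mixture weights:
  P(Z=I)·f_I = 0.30 × 0.021604 = 0.00648121
  P(Z=II)·f_II = 0.37 × 0.137778 = 0.0509778
  P(Z=III)·f_III = 0.33 × 0.0768781 = 0.0253698
Normaliser: 0.00648121 + 0.0509778 + 0.0253698 = 0.0828288
So the posterior for Cluster II is 0.0509778 / 0.0828288 ≈ 0.6155.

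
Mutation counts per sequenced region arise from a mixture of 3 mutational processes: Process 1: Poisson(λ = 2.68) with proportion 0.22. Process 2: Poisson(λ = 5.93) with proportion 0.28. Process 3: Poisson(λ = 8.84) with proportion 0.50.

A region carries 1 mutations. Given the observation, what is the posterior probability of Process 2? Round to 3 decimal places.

0.097

The responsibility of component k is P(Z=k) f_k(x) divided by Σ_j P(Z=j) f_j(x).
Component likelihoods at x = 1 mutations:
  f_1 = 0.183749
  f_2 = 0.0157648
  f_3 = 0.00128023
Weight by the priors:
  P(Z=1)·f_1 = 0.22 × 0.183749 = 0.0404248
  P(Z=2)·f_2 = 0.28 × 0.0157648 = 0.00441414
  P(Z=3)·f_3 = 0.50 × 0.00128023 = 0.000640117
Evidence: 0.0404248 + 0.00441414 + 0.000640117 = 0.0454791
Responsibility of Process 2: 0.00441414 / 0.0454791 ≈ 0.097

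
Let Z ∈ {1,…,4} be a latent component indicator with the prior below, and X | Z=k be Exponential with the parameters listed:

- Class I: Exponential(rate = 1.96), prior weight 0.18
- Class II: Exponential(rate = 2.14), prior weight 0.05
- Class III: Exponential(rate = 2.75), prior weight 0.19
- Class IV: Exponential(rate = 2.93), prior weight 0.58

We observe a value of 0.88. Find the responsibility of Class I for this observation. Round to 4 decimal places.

0.2470

Apply Bayes' rule: the posterior for each component is proportional to its prior times its likelihood at x.
Exponential densities:
  p_I = 1.96·e^(−1.96·0.88) = 1.96·e^(−1.7248) = 0.349289
  p_II = 2.14·e^(−2.14·0.88) = 2.14·e^(−1.8832) = 0.3255
  p_III = 2.75·e^(−2.75·0.88) = 2.75·e^(−2.4200) = 0.244534
  p_IV = 2.93·e^(−2.93·0.88) = 2.93·e^(−2.5784) = 0.222373
Prior × likelihood for each component:
  w_I·p_I = 0.18 × 0.349289 = 0.062872
  w_II·p_II = 0.05 × 0.3255 = 0.016275
  w_III·p_III = 0.19 × 0.244534 = 0.0464615
  w_IV·p_IV = 0.58 × 0.222373 = 0.128977
Denominator: 0.062872 + 0.016275 + 0.0464615 + 0.128977 = 0.254585
P(Class I | x) = 0.062872 / 0.254585 ≈ 0.2470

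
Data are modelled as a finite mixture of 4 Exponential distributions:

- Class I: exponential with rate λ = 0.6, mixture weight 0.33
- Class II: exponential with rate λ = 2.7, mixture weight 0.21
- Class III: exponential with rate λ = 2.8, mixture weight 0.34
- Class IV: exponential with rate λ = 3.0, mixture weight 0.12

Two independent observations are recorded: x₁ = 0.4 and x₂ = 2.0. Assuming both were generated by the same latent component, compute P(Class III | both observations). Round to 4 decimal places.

P(component k | x) = π_k·f_k(x) / marginal(x), where marginal(x) = Σ_j π_j·f_j(x).
Since both observations come from the same component, the likelihood for component k is f_k(x₁)·f_k(x₂).
  p_I = [0.6·e^(−0.6·0.4) = 0.6·e^(−0.2400) = 0.471977] × [0.180717] = 0.085294
  p_II = [2.7·e^(−2.7·0.4) = 2.7·e^(−1.0800) = 0.916908] × [0.0121948] = 0.0111815
  p_III = [2.8·e^(−2.8·0.4) = 2.8·e^(−1.1200) = 0.913583] × [0.010354] = 0.00945926
  p_IV = [3.0·e^(−3.0·0.4) = 3.0·e^(−1.2000) = 0.903583] × [0.00743626] = 0.00671927
Weight by the priors:
  π_I·p_I = 0.33 × 0.085294 = 0.028147
  π_II·p_II = 0.21 × 0.0111815 = 0.00234811
  π_III·p_III = 0.34 × 0.00945926 = 0.00321615
  π_IV·p_IV = 0.12 × 0.00671927 = 0.000806313
Evidence: 0.028147 + 0.00234811 + 0.00321615 + 0.000806313 = 0.0345176
So the posterior for Class III is 0.00321615 / 0.0345176 ≈ 0.0932.

0.0932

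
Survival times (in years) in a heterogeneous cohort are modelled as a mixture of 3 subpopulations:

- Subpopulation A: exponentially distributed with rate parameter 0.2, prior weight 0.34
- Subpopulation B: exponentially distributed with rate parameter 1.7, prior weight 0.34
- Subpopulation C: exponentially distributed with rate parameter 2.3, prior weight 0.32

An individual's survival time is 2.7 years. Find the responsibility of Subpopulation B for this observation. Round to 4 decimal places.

P(component k | x) = w_k·f_k(x) / marginal(x), where marginal(x) = Σ_j w_j·f_j(x).
Component likelihoods at x = 2.7 years:
  p_A = 0.2·e^(−0.2·2.7) = 0.2·e^(−0.5400) = 0.11655
  p_B = 1.7·e^(−1.7·2.7) = 1.7·e^(−4.5900) = 0.0172599
  p_C = 2.3·e^(−2.3·2.7) = 2.3·e^(−6.2100) = 0.00462125
Weight by the priors:
  w_A·p_A = 0.34 × 0.11655 = 0.0396269
  w_B·p_B = 0.34 × 0.0172599 = 0.00586835
  w_C·p_C = 0.32 × 0.00462125 = 0.0014788
Evidence: 0.0396269 + 0.00586835 + 0.0014788 = 0.046974
So the posterior for Subpopulation B is 0.00586835 / 0.046974 ≈ 0.1249.

0.1249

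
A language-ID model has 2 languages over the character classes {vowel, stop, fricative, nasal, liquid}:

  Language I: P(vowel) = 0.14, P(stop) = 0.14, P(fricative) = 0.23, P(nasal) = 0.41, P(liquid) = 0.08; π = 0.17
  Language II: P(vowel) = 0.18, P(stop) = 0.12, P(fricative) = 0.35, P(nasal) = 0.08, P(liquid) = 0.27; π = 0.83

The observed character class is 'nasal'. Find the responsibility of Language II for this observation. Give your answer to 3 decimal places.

Posterior ∝ prior × likelihood, so P(k | x) ∝ w_k f_k(x); normalise over all components.
Evaluate each component's likelihood at the observed value:
  p_I = P(nasal | comp) = 0.41
  p_II = P(nasal | comp) = 0.08
Weight by the priors:
  w_I·p_I = 0.17 × 0.41 = 0.0697
  w_II·p_II = 0.83 × 0.08 = 0.0664
Evidence: 0.0697 + 0.0664 = 0.1361
P(Language II | 'nasal') = 0.0664 / 0.1361 ≈ 0.488

0.488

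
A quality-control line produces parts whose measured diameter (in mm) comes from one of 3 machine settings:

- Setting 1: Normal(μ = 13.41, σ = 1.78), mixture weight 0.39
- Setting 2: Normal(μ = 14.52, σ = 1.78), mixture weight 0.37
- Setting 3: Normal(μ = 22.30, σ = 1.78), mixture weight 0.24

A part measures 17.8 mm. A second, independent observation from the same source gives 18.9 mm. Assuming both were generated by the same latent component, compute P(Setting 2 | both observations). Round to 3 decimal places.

0.653

Posterior ∝ prior × likelihood, so P(k | x) ∝ w_k f_k(x); normalise over all components.
Since both observations come from the same component, the likelihood for component k is f_k(x₁)·f_k(x₂).
  p_1 = [0.0107071] × [0.00192677] = 2.063e-05
  p_2 = [0.0410355] × [0.0108563] = 0.000445494
  p_3 = [0.00917593] × [0.0361595] = 0.000331797
Multiply by the mixture weights:
  w_1·p_1 = 0.39 × 2.063e-05 = 8.04572e-06
  w_2·p_2 = 0.37 × 0.000445494 = 0.000164833
  w_3·p_3 = 0.24 × 0.000331797 = 7.96312e-05
Denominator: 8.04572e-06 + 0.000164833 + 7.96312e-05 = 0.00025251
So the posterior for Setting 2 is 0.000164833 / 0.00025251 ≈ 0.653.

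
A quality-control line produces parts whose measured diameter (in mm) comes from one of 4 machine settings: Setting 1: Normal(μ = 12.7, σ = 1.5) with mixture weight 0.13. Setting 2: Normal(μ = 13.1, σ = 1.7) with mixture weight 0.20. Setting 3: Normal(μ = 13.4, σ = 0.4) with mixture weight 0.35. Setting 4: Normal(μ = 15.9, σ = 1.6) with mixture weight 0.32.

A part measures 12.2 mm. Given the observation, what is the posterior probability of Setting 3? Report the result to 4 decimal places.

0.0468

Posterior ∝ prior × likelihood, so P(k | x) ∝ π_k f_k(x); normalise over all components.
Evaluate each component's likelihood at the observed value:
  L_1 = (1/(1.5·√(2π)))·exp(−(12.2−12.7)²/(2·1.5²)) = 0.265962·exp(-0.05556) = 0.251589
  L_2 = (1/(1.7·√(2π)))·exp(−(12.2−13.1)²/(2·1.7²)) = 0.234672·exp(-0.14014) = 0.203986
  L_3 = (1/(0.4·√(2π)))·exp(−(12.2−13.4)²/(2·0.4²)) = 0.997356·exp(-4.50000) = 0.0110796
  L_4 = (1/(1.6·√(2π)))·exp(−(12.2−15.9)²/(2·1.6²)) = 0.249339·exp(-2.67383) = 0.0172013
Unnormalised posteriors:
  π_1·L_1 = 0.13 × 0.251589 = 0.0327065
  π_2·L_2 = 0.20 × 0.203986 = 0.0407971
  π_3·L_3 = 0.35 × 0.0110796 = 0.00387787
  π_4·L_4 = 0.32 × 0.0172013 = 0.00550442
Evidence: 0.0327065 + 0.0407971 + 0.00387787 + 0.00550442 = 0.082886
So the posterior for Setting 3 is 0.00387787 / 0.082886 ≈ 0.0468.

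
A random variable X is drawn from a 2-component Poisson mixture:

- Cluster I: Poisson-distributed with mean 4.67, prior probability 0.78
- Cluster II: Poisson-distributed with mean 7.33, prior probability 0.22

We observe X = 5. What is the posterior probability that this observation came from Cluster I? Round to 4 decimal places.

Apply Bayes' rule: the posterior for each component is proportional to its prior times its likelihood at x.
Component likelihoods at x = 5:
  f_I = 0.173479
  f_II = 0.115601
Unnormalised posteriors:
  w_I·f_I = 0.78 × 0.173479 = 0.135314
  w_II·f_II = 0.22 × 0.115601 = 0.0254321
Evidence: 0.135314 + 0.0254321 = 0.160746
P(Cluster I | data) ≈ 0.8418

0.8418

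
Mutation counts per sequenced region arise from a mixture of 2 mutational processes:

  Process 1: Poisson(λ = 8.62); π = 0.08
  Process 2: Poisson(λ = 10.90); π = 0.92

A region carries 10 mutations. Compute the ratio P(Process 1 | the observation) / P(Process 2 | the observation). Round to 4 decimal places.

0.0813

Only the two components matter; the odds are (π_i f_i(x)) / (π_j f_j(x)).
Component likelihoods at x = 10 mutations:
  f_1 = 0.11264
  f_2 = 0.120418
Odds = (0.08/0.92) × (0.11264/0.120418) = 0.0869565 × 0.935404 ≈ 0.0813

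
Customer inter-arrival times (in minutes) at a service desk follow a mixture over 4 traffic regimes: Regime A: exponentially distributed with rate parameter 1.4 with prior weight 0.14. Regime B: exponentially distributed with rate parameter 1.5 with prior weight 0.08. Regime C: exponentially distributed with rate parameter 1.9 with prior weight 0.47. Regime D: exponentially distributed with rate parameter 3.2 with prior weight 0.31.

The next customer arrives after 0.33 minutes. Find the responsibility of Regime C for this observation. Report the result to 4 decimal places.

0.4683

P(component k | x) = π_k·f_k(x) / marginal(x), where marginal(x) = Σ_j π_j·f_j(x).
Evaluate each component's likelihood at the observed value:
  L_A = 1.4·e^(−1.4·0.33) = 1.4·e^(−0.4620) = 0.882031
  L_B = 1.5·e^(−1.5·0.33) = 1.5·e^(−0.4950) = 0.914356
  L_C = 1.9·e^(−1.9·0.33) = 1.9·e^(−0.6270) = 1.01496
  L_D = 3.2·e^(−3.2·0.33) = 3.2·e^(−1.0560) = 1.1131
Prior × likelihood for each component:
  π_A·L_A = 0.14 × 0.882031 = 0.123484
  π_B·L_B = 0.08 × 0.914356 = 0.0731485
  π_C·L_C = 0.47 × 1.01496 = 0.477033
  π_D·L_D = 0.31 × 1.1131 = 0.345062
Sum: 0.123484 + 0.0731485 + 0.477033 + 0.345062 = 1.01873
P(Regime C | data) = 0.477033 / 1.01873 ≈ 0.4683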